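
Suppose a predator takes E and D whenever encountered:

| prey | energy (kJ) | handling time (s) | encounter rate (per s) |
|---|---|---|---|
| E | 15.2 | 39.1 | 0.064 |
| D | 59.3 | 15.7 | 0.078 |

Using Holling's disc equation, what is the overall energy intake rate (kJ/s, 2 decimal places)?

R = (0.064×15.2 + 0.078×59.3) / (1 + 0.064×39.1 + 0.078×15.7) = 5.598/4.727 = 1.184 kJ/s.

1.18 kJ/s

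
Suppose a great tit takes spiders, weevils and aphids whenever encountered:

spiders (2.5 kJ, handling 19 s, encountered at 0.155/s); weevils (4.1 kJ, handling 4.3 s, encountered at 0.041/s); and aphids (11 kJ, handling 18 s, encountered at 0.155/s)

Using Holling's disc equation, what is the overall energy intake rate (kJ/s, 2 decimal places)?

0.33 kJ/s

Energy encountered per unit search time: 0.155×2.5 + 0.041×4.1 + 0.155×11 = 2.261 kJ/s.
Handling time per unit search time: 0.155×19 + 0.041×4.3 + 0.155×18 = 5.911.
Rate = 2.261/(1 + 5.911) = 0.3271 kJ/s.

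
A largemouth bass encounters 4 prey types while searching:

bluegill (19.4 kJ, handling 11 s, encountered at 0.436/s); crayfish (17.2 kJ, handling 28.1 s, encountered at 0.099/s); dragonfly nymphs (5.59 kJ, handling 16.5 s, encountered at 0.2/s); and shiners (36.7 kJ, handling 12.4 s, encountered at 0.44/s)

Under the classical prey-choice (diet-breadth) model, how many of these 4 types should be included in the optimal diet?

1

E/h in descending order: shiners 2.96, bluegill 1.76, crayfish 0.612, dragonfly nymphs 0.339 kJ/s. The optimal diet is the largest prefix of this list for which every included type satisfies E_i/h_i > R on the types above it.
Rate on top 1: 2.501. bluegill: 1.76 < 2.501 → exclude; stop.
Optimal diet: shiners — 1 of 4 types.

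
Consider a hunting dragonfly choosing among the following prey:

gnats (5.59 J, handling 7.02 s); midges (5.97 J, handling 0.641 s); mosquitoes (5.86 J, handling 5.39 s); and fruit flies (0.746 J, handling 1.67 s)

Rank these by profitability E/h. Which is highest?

midges

In descending order of E/h:
midges: 5.97/0.641 = 9.31 J/s
mosquitoes: 5.86/5.39 = 1.09 J/s
gnats: 5.59/7.02 = 0.796 J/s
fruit flies: 0.746/1.67 = 0.447 J/s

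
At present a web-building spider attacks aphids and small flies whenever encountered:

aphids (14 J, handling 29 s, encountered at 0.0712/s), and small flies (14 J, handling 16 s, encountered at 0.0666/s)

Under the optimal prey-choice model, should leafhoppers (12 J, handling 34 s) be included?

No

On aphids and small flies alone, R = ΣλE/(1+Σλh) = 1.929/4.13 = 0.4671 J/s.
leafhoppers: E/h = 12/34 = 0.3529 J/s.
Since 0.3529 < R, time spent handling leafhoppers is better spent searching.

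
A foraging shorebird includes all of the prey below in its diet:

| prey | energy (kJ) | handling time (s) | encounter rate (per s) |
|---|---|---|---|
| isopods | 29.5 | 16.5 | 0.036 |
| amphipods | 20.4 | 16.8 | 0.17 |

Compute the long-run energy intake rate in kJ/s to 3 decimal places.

R = Σλ_iE_i / (1 + Σλ_ih_i)
Numerator: 0.036×29.5 + 0.17×20.4 = 4.53
Denominator: 1 + 0.036×16.5 + 0.17×16.8 = 4.45
R = 4.53/4.45 = 1.018 kJ/s

1.018 kJ/s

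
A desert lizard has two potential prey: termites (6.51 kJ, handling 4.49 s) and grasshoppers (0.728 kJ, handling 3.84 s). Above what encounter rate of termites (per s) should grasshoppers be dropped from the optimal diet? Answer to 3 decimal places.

The zero-one rule: include grasshoppers iff E₂/h₂ > λE₁/(1+λh₁). Equality gives the switch point.
λE₁h₂ = E₂ + λE₂h₁ ⇒ λ = E₂/(E₁h₂ − E₂h₁) = 0.728/(25 − 3.269) = 0.0335 per s.

0.034 per s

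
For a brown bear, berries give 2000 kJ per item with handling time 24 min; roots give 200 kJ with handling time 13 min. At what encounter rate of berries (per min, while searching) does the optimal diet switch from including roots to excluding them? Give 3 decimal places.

0.009 per min

Drop roots once their profitability E₂/h₂ falls below the rate achievable on berries alone: E₂/h₂ = λE₁/(1 + λh₁).
Solve for λ: λE₁h₂ = E₂(1 + λh₁) → λ(E₁h₂ − E₂h₁) = E₂ → λ = E₂/(E₁h₂ − E₂h₁).
λ = 200/(2000×13 − 200×24) = 200/2.12e+04 = 0.009434 per min.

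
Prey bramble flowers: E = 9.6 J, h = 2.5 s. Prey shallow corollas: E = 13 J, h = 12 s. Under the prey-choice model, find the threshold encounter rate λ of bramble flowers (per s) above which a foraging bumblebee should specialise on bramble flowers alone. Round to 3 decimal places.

Drop shallow corollas once their profitability E₂/h₂ falls below the rate achievable on bramble flowers alone: E₂/h₂ = λE₁/(1 + λh₁).
Solve for λ: λE₁h₂ = E₂(1 + λh₁) → λ(E₁h₂ − E₂h₁) = E₂ → λ = E₂/(E₁h₂ − E₂h₁).
λ = 13/(9.6×12 − 13×2.5) = 13/82.7 = 0.1572 per s.

0.157 per s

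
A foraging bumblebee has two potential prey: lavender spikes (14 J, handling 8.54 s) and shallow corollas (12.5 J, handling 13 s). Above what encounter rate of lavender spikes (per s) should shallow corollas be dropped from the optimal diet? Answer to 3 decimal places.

0.166 per s

The zero-one rule: include shallow corollas iff E₂/h₂ > λE₁/(1+λh₁). Equality gives the switch point.
λE₁h₂ = E₂ + λE₂h₁ ⇒ λ = E₂/(E₁h₂ − E₂h₁) = 12.5/(182 − 106.7) = 0.1661 per s.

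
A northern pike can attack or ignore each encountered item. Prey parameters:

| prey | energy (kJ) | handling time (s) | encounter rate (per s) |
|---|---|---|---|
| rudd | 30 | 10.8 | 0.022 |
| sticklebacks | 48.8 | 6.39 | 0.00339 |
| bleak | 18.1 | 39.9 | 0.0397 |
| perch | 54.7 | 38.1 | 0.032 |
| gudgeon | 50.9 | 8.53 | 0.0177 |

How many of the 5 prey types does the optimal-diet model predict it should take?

4

Rank by E/h (kJ/s): sticklebacks 7.64, gudgeon 5.97, rudd 2.78, perch 1.44, bleak 0.454. Include each in turn until the next type's E/h falls below the running intake rate.
Rate on top 1: 0.1619. gudgeon: 5.97 > 0.1619 → include.
Rate on top 2: 0.9094. rudd: 2.78 > 0.9094 → include.
Rate on top 3: 1.224. perch: 1.44 > 1.224 → include.
Rate on top 4: 1.322. bleak: 0.454 < 1.322 → exclude; stop.
Optimal diet: sticklebacks, gudgeon, rudd, perch — 4 of 5 types.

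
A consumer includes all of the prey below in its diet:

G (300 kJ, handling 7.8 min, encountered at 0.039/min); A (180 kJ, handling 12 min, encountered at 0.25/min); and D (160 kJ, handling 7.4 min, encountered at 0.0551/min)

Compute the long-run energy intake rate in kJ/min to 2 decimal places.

13.90 kJ/min

Energy encountered per unit search time: 0.039×300 + 0.25×180 + 0.0551×160 = 65.52 kJ/min.
Handling time per unit search time: 0.039×7.8 + 0.25×12 + 0.0551×7.4 = 3.712.
Rate = 65.52/(1 + 3.712) = 13.9 kJ/min.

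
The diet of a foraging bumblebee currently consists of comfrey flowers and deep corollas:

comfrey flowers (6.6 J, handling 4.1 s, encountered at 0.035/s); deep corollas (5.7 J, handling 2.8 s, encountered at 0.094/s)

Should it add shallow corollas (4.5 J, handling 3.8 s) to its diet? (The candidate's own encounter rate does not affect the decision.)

Intake rate on the current diet: R = (0.035×6.6 + 0.094×5.7) / (1 + 0.035×4.1 + 0.094×2.8) = 0.7668/1.407 = 0.5451 J/s.
Profitability of shallow corollas: 4.5/3.8 = 1.184 J/s.
Since 1.184 > R, including shallow corollas increases the long-run rate.

Yes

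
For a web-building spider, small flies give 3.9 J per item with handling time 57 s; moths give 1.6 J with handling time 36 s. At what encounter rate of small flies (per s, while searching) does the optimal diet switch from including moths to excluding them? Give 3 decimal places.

At the threshold, the rate on small flies alone equals the profitability of moths: λ·3.9/(1 + λ·57) = 1.6/36 = 0.04444.
Rearranging, λ(3.9 − 0.04444×57) = 0.04444, so λ = 0.04444/1.367 = 0.03252 per s.

0.033 per s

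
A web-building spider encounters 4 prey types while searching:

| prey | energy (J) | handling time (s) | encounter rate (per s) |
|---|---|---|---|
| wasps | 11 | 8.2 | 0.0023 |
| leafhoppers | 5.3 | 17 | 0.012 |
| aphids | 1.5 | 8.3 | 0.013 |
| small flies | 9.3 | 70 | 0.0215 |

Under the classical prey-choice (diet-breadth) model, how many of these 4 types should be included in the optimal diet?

Rank by E/h (J/s): wasps 1.34, leafhoppers 0.312, aphids 0.181, small flies 0.133. Include each in turn until the next type's E/h falls below the running intake rate.
Rate on top 1: 0.02483. leafhoppers: 0.312 > 0.02483 → include.
Rate on top 2: 0.0727. aphids: 0.181 > 0.0727 → include.
Rate on top 3: 0.08146. small flies: 0.133 > 0.08146 → include.
Optimal diet: wasps, leafhoppers, aphids, small flies — 4 of 4 types.

4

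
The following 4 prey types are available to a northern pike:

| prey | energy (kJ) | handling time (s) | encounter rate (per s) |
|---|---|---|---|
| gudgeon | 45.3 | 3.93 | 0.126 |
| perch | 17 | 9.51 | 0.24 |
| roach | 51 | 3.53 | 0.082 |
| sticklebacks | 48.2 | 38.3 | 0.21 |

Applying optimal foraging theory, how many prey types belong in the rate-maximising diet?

2

Profitabilities (E/h, kJ/s): roach 14.4, gudgeon 11.5, perch 1.79, sticklebacks 1.26. Add prey in this order while the next type's profitability exceeds the intake rate on those already taken.
Rate on top 1: 3.243. gudgeon: 11.5 > 3.243 → include.
Rate on top 2: 5.542. perch: 1.79 < 5.542 → exclude; stop.
Optimal diet: roach, gudgeon — 2 of 4 types.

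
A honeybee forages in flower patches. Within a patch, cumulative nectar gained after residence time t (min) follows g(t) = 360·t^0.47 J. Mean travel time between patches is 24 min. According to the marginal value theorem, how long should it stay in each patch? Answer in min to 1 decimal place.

Maximise g(t)/(T+t): set derivative to zero → g'(t)(T+t) = g(t).
g'(t) = 0.47·360·t^-0.53. Setting 0.47·360·t^-0.53 = 360·t^0.47/(24+t) gives 0.47(24+t) = t, so 0.53·t = 0.47×24.
t* = 0.47×24/0.53 = 21.28 min.

21.3 min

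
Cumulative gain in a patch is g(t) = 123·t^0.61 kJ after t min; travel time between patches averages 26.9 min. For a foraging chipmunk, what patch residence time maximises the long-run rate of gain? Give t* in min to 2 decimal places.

Maximise g(t)/(T+t): set derivative to zero → g'(t)(T+t) = g(t).
g'(t) = 0.61·123·t^-0.39. Setting 0.61·123·t^-0.39 = 123·t^0.61/(26.9+t) gives 0.61(26.9+t) = t, so 0.39·t = 0.61×26.9.
t* = 0.61×26.9/0.39 = 42.07 min.

42.07 min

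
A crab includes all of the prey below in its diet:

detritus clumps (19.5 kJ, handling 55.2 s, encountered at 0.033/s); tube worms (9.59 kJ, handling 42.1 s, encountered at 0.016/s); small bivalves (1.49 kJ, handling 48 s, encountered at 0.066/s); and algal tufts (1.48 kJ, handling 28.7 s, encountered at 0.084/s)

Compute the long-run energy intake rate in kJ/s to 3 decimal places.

Energy encountered per unit search time: 0.033×19.5 + 0.016×9.59 + 0.066×1.49 + 0.084×1.48 = 1.02 kJ/s.
Handling time per unit search time: 0.033×55.2 + 0.016×42.1 + 0.066×48 + 0.084×28.7 = 8.074.
Rate = 1.02/(1 + 8.074) = 0.1124 kJ/s.

0.112 kJ/s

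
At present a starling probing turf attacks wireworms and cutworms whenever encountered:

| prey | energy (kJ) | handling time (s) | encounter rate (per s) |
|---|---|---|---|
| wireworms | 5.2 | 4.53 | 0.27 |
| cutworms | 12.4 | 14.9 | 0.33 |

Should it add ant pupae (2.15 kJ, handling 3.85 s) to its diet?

No

On wireworms and cutworms alone, R = ΣλE/(1+Σλh) = 5.496/7.14 = 0.7697 kJ/s.
Profitability of ant pupae: 2.15/3.85 = 0.5584 kJ/s.
0.5584 < 0.7697, so adding ant pupae would lower the average — exclude it.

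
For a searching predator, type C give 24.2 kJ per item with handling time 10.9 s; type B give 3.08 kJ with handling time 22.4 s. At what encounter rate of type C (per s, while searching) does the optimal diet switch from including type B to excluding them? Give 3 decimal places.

0.006 per s

At the threshold, the rate on type C alone equals the profitability of type B: λ·24.2/(1 + λ·10.9) = 3.08/22.4 = 0.1375.
Rearranging, λ(24.2 − 0.1375×10.9) = 0.1375, so λ = 0.1375/22.7 = 0.006057 per s.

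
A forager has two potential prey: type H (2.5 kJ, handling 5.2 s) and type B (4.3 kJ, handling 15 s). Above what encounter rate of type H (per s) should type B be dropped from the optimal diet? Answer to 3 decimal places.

The zero-one rule: include type B iff E₂/h₂ > λE₁/(1+λh₁). Equality gives the switch point.
λE₁h₂ = E₂ + λE₂h₁ ⇒ λ = E₂/(E₁h₂ − E₂h₁) = 4.3/(37.5 − 22.36) = 0.284 per s.

0.284 per s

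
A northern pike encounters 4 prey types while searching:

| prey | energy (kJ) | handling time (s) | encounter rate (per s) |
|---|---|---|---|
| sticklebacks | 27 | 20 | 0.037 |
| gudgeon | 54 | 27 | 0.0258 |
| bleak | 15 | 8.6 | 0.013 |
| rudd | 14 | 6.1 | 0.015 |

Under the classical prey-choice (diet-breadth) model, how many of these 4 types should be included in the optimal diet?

Rank by E/h (kJ/s): rudd 2.3, gudgeon 2, bleak 1.74, sticklebacks 1.35. Include each in turn until the next type's E/h falls below the running intake rate.
Rate on top 1: 0.1924. gudgeon: 2 > 0.1924 → include.
Rate on top 2: 0.8966. bleak: 1.74 > 0.8966 → include.
Rate on top 3: 0.9465. sticklebacks: 1.35 > 0.9465 → include.
Optimal diet: rudd, gudgeon, bleak, sticklebacks — 4 of 4 types.

4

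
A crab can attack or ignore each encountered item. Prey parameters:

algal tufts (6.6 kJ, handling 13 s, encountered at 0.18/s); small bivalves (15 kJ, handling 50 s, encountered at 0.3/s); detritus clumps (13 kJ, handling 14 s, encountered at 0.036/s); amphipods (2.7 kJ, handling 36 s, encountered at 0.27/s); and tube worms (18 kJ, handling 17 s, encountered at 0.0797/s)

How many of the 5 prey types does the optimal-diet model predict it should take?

2

E/h in descending order: tube worms 1.06, detritus clumps 0.929, algal tufts 0.508, small bivalves 0.3, amphipods 0.075 kJ/s. The optimal diet is the largest prefix of this list for which every included type satisfies E_i/h_i > R on the types above it.
Rate on top 1: 0.6092. detritus clumps: 0.929 > 0.6092 → include.
Rate on top 2: 0.6655. algal tufts: 0.508 < 0.6655 → exclude; stop.
Optimal diet: tube worms, detritus clumps — 2 of 5 types.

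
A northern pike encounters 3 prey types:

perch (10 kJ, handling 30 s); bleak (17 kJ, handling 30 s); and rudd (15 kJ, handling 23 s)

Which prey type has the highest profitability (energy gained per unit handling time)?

In descending order of E/h:
rudd: 15/23 = 0.652 kJ/s
bleak: 17/30 = 0.567 kJ/s
perch: 10/30 = 0.333 kJ/s

rudd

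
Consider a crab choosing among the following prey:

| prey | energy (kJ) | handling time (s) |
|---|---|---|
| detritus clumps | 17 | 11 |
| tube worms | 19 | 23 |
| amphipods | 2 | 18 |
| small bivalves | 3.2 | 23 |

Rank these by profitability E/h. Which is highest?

detritus clumps

Profitability E/h (kJ/s): detritus clumps = 17/11 = 1.55, tube worms = 19/23 = 0.826, amphipods = 2/18 = 0.111, small bivalves = 3.2/23 = 0.139.
Ranked: detritus clumps > tube worms > small bivalves > amphipods.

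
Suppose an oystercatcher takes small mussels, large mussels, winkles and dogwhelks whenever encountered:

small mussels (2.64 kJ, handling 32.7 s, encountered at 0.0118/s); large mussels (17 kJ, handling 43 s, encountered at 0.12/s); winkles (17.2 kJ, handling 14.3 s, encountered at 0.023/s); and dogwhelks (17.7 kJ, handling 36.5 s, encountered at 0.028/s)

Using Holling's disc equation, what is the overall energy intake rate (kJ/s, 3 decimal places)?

Energy encountered per unit search time: 0.0118×2.64 + 0.12×17 + 0.023×17.2 + 0.028×17.7 = 2.962 kJ/s.
Handling time per unit search time: 0.0118×32.7 + 0.12×43 + 0.023×14.3 + 0.028×36.5 = 6.897.
Rate = 2.962/(1 + 6.897) = 0.3751 kJ/s.

0.375 kJ/s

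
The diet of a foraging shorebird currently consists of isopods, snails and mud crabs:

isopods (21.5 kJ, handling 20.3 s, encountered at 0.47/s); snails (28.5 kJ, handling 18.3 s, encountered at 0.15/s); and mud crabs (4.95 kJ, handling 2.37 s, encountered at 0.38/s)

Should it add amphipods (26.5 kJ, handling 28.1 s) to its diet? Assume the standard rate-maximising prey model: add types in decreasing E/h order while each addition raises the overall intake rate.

On isopods, snails and mud crabs alone, R = ΣλE/(1+Σλh) = 16.26/14.19 = 1.146 kJ/s.
Profitability of amphipods: 26.5/28.1 = 0.9431 kJ/s.
Since 0.9431 < R, time spent handling amphipods is better spent searching.

No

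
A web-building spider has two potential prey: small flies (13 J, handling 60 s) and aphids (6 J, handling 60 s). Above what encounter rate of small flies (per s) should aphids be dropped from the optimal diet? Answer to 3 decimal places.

The zero-one rule: include aphids iff E₂/h₂ > λE₁/(1+λh₁). Equality gives the switch point.
λE₁h₂ = E₂ + λE₂h₁ ⇒ λ = E₂/(E₁h₂ − E₂h₁) = 6/(780 − 360) = 0.01429 per s.

0.014 per s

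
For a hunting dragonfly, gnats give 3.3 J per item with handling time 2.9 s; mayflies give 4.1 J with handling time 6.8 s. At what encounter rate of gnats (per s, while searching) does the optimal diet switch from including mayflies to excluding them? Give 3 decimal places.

0.389 per s

At the threshold, the rate on gnats alone equals the profitability of mayflies: λ·3.3/(1 + λ·2.9) = 4.1/6.8 = 0.6029.
Rearranging, λ(3.3 − 0.6029×2.9) = 0.6029, so λ = 0.6029/1.551 = 0.3886 per s.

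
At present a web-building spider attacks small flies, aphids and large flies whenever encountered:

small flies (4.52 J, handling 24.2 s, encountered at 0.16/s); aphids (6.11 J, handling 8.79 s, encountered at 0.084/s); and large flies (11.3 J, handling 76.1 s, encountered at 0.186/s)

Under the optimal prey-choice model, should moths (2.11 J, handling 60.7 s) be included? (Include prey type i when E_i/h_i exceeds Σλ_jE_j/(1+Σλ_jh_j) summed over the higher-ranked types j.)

No

Current rate: (0.16×4.52 + 0.084×6.11 + 0.186×11.3)/(1 + 0.16×24.2 + 0.084×8.79 + 0.186×76.1) = 0.1689 J/s.
Profitability of moths: 2.11/60.7 = 0.03476 J/s.
Since 0.03476 < R, time spent handling moths is better spent searching.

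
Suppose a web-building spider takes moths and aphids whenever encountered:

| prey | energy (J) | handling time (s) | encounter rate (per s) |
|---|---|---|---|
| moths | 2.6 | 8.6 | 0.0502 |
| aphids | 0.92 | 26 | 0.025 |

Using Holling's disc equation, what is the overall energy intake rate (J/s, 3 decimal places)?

0.074 J/s

Energy encountered per unit search time: 0.0502×2.6 + 0.025×0.92 = 0.1535 J/s.
Handling time per unit search time: 0.0502×8.6 + 0.025×26 = 1.082.
Rate = 0.1535/(1 + 1.082) = 0.07375 J/s.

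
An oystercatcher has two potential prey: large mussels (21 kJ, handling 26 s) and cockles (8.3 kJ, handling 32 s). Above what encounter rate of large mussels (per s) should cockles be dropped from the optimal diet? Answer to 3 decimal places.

Drop cockles once their profitability E₂/h₂ falls below the rate achievable on large mussels alone: E₂/h₂ = λE₁/(1 + λh₁).
Solve for λ: λE₁h₂ = E₂(1 + λh₁) → λ(E₁h₂ − E₂h₁) = E₂ → λ = E₂/(E₁h₂ − E₂h₁).
λ = 8.3/(21×32 − 8.3×26) = 8.3/456.2 = 0.01819 per s.

0.018 per s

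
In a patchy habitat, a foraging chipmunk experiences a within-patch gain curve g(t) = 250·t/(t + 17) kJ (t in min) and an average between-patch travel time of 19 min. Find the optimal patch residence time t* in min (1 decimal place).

18.0 min

Maximise g(t)/(T+t): set derivative to zero → g'(t)(T+t) = g(t).
g'(t) = 250·17/(t + 17)². Setting 250·17/(t+17)² = 250t/[(t+17)(19+t)] gives 17(19+t) = t(t+17), so t² = 17×19 = 323.
t* = √323 = 17.97 min.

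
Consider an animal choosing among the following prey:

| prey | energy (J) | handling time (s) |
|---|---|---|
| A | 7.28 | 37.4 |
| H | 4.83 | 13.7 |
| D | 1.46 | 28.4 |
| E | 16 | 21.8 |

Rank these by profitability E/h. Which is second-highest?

H

In descending order of E/h:
E: 16/21.8 = 0.734 J/s
H: 4.83/13.7 = 0.353 J/s
A: 7.28/37.4 = 0.195 J/s
D: 1.46/28.4 = 0.0514 J/s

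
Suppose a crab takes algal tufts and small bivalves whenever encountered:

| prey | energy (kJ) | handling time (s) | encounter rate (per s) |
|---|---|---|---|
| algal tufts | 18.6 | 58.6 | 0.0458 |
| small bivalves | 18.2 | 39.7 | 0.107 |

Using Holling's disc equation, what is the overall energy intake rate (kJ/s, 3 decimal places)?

R = (0.0458×18.6 + 0.107×18.2) / (1 + 0.0458×58.6 + 0.107×39.7) = 2.799/7.932 = 0.3529 kJ/s.

0.353 kJ/s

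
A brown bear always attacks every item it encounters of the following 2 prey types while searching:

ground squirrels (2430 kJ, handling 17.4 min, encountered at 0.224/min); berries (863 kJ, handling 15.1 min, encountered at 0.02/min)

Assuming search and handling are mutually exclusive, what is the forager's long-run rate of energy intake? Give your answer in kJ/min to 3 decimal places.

108.004 kJ/min

R = Σλ_iE_i / (1 + Σλ_ih_i)
Numerator: 0.224×2430 + 0.02×863 = 561.6
Denominator: 1 + 0.224×17.4 + 0.02×15.1 = 5.2
R = 561.6/5.2 = 108 kJ/min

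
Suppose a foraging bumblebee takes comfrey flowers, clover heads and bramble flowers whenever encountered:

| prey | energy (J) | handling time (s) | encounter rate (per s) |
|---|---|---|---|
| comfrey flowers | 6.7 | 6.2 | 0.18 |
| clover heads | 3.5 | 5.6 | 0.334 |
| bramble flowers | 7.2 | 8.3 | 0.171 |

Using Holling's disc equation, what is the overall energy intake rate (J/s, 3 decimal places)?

0.667 J/s

Energy encountered per unit search time: 0.18×6.7 + 0.334×3.5 + 0.171×7.2 = 3.606 J/s.
Handling time per unit search time: 0.18×6.2 + 0.334×5.6 + 0.171×8.3 = 4.406.
Rate = 3.606/(1 + 4.406) = 0.6671 J/s.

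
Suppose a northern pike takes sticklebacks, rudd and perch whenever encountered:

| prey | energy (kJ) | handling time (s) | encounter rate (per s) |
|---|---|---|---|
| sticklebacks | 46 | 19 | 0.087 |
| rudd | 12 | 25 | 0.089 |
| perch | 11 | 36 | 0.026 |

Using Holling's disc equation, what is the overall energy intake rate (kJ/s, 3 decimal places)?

Energy encountered per unit search time: 0.087×46 + 0.089×12 + 0.026×11 = 5.356 kJ/s.
Handling time per unit search time: 0.087×19 + 0.089×25 + 0.026×36 = 4.814.
Rate = 5.356/(1 + 4.814) = 0.9212 kJ/s.

0.921 kJ/s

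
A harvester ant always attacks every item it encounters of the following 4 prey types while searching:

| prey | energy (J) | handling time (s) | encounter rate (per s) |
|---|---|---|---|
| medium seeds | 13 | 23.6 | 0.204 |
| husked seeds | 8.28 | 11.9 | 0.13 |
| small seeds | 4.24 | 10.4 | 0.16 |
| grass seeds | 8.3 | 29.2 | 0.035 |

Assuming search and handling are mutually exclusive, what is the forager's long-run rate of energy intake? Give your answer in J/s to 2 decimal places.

0.47 J/s

R = Σλ_iE_i / (1 + Σλ_ih_i)
Numerator: 0.204×13 + 0.13×8.28 + 0.16×4.24 + 0.035×8.3 = 4.697
Denominator: 1 + 0.204×23.6 + 0.13×11.9 + 0.16×10.4 + 0.035×29.2 = 10.05
R = 4.697/10.05 = 0.4675 J/s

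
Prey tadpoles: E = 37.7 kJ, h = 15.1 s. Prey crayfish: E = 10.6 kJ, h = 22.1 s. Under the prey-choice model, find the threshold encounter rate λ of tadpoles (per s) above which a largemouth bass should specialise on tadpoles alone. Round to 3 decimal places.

0.016 per s

At the threshold, the rate on tadpoles alone equals the profitability of crayfish: λ·37.7/(1 + λ·15.1) = 10.6/22.1 = 0.4796.
Rearranging, λ(37.7 − 0.4796×15.1) = 0.4796, so λ = 0.4796/30.46 = 0.01575 per s.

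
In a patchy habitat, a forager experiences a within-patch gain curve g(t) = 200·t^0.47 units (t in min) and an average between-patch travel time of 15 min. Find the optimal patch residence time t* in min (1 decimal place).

By the marginal value theorem, leave when the instantaneous gain rate g'(t) equals the habitat-wide average g(t)/(T + t).
g'(t) = 0.47·200·t^-0.53. Setting 0.47·200·t^-0.53 = 200·t^0.47/(15+t) gives 0.47(15+t) = t, so 0.53·t = 0.47×15.
t* = 0.47×15/0.53 = 13.3 min.

13.3 min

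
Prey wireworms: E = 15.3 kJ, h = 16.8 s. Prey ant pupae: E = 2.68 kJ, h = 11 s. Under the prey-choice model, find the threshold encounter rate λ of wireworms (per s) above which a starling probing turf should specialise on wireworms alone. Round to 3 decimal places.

At the threshold, the rate on wireworms alone equals the profitability of ant pupae: λ·15.3/(1 + λ·16.8) = 2.68/11 = 0.2436.
Rearranging, λ(15.3 − 0.2436×16.8) = 0.2436, so λ = 0.2436/11.21 = 0.02174 per s.

0.022 per s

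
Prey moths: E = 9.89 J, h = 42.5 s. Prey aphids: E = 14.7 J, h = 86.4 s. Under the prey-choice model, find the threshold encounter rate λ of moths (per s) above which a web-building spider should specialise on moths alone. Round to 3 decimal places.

0.064 per s

Drop aphids once their profitability E₂/h₂ falls below the rate achievable on moths alone: E₂/h₂ = λE₁/(1 + λh₁).
Solve for λ: λE₁h₂ = E₂(1 + λh₁) → λ(E₁h₂ − E₂h₁) = E₂ → λ = E₂/(E₁h₂ − E₂h₁).
λ = 14.7/(9.89×86.4 − 14.7×42.5) = 14.7/229.7 = 0.06398 per s.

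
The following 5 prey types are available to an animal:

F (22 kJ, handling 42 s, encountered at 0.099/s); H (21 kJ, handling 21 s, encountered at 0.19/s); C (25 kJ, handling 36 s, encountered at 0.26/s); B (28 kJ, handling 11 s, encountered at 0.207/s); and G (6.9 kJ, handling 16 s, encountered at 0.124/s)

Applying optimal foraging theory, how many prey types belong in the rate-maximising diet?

1

Profitabilities (E/h, kJ/s): B 2.55, H 1, C 0.694, F 0.524, G 0.431. Add prey in this order while the next type's profitability exceeds the intake rate on those already taken.
Rate on top 1: 1.769. H: 1 < 1.769 → exclude; stop.
Optimal diet: B — 1 of 5 types.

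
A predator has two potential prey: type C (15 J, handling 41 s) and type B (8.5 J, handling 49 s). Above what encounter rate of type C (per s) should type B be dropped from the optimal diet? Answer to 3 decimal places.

The zero-one rule: include type B iff E₂/h₂ > λE₁/(1+λh₁). Equality gives the switch point.
λE₁h₂ = E₂ + λE₂h₁ ⇒ λ = E₂/(E₁h₂ − E₂h₁) = 8.5/(735 − 348.5) = 0.02199 per s.

0.022 per s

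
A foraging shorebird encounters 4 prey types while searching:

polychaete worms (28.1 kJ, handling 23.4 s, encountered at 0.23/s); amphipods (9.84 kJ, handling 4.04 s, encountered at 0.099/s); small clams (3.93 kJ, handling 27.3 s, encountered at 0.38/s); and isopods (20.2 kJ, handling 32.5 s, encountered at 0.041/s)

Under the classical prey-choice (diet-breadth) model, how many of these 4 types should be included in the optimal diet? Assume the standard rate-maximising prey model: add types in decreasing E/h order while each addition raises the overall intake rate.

Rank by E/h (kJ/s): amphipods 2.44, polychaete worms 1.2, isopods 0.622, small clams 0.144. Include each in turn until the next type's E/h falls below the running intake rate.
Rate on top 1: 0.6958. polychaete worms: 1.2 > 0.6958 → include.
Rate on top 2: 1.097. isopods: 0.622 < 1.097 → exclude; stop.
Optimal diet: amphipods, polychaete worms — 2 of 4 types.

2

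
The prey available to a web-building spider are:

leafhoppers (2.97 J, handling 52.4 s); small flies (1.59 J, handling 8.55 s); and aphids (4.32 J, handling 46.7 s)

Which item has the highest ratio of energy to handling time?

In descending order of E/h:
small flies: 1.59/8.55 = 0.186 J/s
aphids: 4.32/46.7 = 0.0925 J/s
leafhoppers: 2.97/52.4 = 0.0567 J/s

small flies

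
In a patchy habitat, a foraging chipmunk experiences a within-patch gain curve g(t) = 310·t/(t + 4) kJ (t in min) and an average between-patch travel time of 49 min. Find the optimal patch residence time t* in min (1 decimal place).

14.0 min

Maximise g(t)/(T+t): set derivative to zero → g'(t)(T+t) = g(t).
g'(t) = 310·4/(t + 4)². Setting 310·4/(t+4)² = 310t/[(t+4)(49+t)] gives 4(49+t) = t(t+4), so t² = 4×49 = 196.
t* = √196 = 14 min.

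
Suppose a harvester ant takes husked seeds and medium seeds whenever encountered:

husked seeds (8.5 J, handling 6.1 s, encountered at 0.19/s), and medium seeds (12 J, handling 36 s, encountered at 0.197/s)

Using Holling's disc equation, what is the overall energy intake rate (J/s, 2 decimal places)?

0.43 J/s

Energy encountered per unit search time: 0.19×8.5 + 0.197×12 = 3.979 J/s.
Handling time per unit search time: 0.19×6.1 + 0.197×36 = 8.251.
Rate = 3.979/(1 + 8.251) = 0.4301 J/s.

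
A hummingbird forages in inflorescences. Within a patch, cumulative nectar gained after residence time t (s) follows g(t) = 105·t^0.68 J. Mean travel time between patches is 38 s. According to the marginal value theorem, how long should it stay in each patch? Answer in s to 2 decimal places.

By the marginal value theorem, leave when the instantaneous gain rate g'(t) equals the habitat-wide average g(t)/(T + t).
g'(t) = 0.68·105·t^-0.32. Setting 0.68·105·t^-0.32 = 105·t^0.68/(38+t) gives 0.68(38+t) = t, so 0.32·t = 0.68×38.
t* = 0.68×38/0.32 = 80.75 s.

80.75 s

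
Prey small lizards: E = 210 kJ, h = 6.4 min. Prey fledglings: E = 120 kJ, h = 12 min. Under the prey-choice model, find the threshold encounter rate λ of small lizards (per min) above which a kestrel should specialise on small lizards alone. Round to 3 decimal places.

The zero-one rule: include fledglings iff E₂/h₂ > λE₁/(1+λh₁). Equality gives the switch point.
λE₁h₂ = E₂ + λE₂h₁ ⇒ λ = E₂/(E₁h₂ − E₂h₁) = 120/(2520 − 768) = 0.06849 per min.

0.068 per min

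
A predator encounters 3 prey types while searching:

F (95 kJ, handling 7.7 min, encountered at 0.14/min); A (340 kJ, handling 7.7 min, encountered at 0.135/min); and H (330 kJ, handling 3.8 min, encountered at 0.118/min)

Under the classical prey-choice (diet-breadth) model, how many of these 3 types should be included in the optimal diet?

Rank by E/h (kJ/min): H 86.8, A 44.2, F 12.3. Include each in turn until the next type's E/h falls below the running intake rate.
Rate on top 1: 26.88. A: 44.2 > 26.88 → include.
Rate on top 2: 34.1. F: 12.3 < 34.1 → exclude; stop.
Optimal diet: H, A — 2 of 3 types.

2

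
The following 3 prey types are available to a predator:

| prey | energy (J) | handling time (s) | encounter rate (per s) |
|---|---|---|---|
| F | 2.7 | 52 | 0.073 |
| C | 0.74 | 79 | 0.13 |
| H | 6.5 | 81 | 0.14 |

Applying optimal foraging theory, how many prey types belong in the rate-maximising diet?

Rank by E/h (J/s): H 0.0802, F 0.0519, C 0.00937. Include each in turn until the next type's E/h falls below the running intake rate.
Rate on top 1: 0.07374. F: 0.0519 < 0.07374 → exclude; stop.
Optimal diet: H — 1 of 3 types.

1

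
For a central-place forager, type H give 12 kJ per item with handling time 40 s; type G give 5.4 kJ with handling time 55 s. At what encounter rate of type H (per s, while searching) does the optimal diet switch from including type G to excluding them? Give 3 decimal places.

The zero-one rule: include type G iff E₂/h₂ > λE₁/(1+λh₁). Equality gives the switch point.
λE₁h₂ = E₂ + λE₂h₁ ⇒ λ = E₂/(E₁h₂ − E₂h₁) = 5.4/(660 − 216) = 0.01216 per s.

0.012 per s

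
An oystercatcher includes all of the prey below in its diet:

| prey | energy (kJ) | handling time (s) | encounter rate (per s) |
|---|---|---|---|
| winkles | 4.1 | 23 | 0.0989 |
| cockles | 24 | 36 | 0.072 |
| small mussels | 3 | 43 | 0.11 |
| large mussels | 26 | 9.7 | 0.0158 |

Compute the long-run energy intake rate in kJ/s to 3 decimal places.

0.267 kJ/s

R = Σλ_iE_i / (1 + Σλ_ih_i)
Numerator: 0.0989×4.1 + 0.072×24 + 0.11×3 + 0.0158×26 = 2.874
Denominator: 1 + 0.0989×23 + 0.072×36 + 0.11×43 + 0.0158×9.7 = 10.75
R = 2.874/10.75 = 0.2674 kJ/s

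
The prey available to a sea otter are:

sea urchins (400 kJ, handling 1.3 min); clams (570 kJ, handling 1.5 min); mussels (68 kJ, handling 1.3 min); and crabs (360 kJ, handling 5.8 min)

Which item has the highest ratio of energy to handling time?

clams

In descending order of E/h:
clams: 570/1.5 = 380 kJ/min
sea urchins: 400/1.3 = 308 kJ/min
crabs: 360/5.8 = 62.1 kJ/min
mussels: 68/1.3 = 52.3 kJ/min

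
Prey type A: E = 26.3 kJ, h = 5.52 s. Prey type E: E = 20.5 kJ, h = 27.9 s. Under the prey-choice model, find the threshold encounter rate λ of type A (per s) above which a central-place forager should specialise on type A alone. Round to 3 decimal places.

0.033 per s

The zero-one rule: include type E iff E₂/h₂ > λE₁/(1+λh₁). Equality gives the switch point.
λE₁h₂ = E₂ + λE₂h₁ ⇒ λ = E₂/(E₁h₂ − E₂h₁) = 20.5/(733.8 − 113.2) = 0.03303 per s.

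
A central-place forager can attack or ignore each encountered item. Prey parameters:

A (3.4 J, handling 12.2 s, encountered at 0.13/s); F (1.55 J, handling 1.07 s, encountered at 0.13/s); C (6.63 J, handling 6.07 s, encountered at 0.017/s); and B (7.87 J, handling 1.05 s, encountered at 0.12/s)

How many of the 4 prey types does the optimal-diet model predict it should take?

Rank by E/h (J/s): B 7.5, F 1.45, C 1.09, A 0.279. Include each in turn until the next type's E/h falls below the running intake rate.
Rate on top 1: 0.8387. F: 1.45 > 0.8387 → include.
Rate on top 2: 0.9058. C: 1.09 > 0.9058 → include.
Rate on top 3: 0.9198. A: 0.279 < 0.9198 → exclude; stop.
Optimal diet: B, F, C — 3 of 4 types.

3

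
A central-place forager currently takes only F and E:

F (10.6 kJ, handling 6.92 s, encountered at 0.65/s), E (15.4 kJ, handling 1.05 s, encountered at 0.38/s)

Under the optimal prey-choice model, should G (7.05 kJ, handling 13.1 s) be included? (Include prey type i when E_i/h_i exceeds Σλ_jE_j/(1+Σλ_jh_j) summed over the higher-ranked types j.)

No

On F and E alone, R = ΣλE/(1+Σλh) = 12.74/5.897 = 2.161 kJ/s.
G: E/h = 7.05/13.1 = 0.5382 kJ/s.
0.5382 < 2.161, so adding G would lower the average — exclude it.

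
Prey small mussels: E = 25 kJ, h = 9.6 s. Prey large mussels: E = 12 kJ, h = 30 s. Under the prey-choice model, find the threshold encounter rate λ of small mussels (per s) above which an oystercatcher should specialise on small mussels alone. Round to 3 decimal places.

The zero-one rule: include large mussels iff E₂/h₂ > λE₁/(1+λh₁). Equality gives the switch point.
λE₁h₂ = E₂ + λE₂h₁ ⇒ λ = E₂/(E₁h₂ − E₂h₁) = 12/(750 − 115.2) = 0.0189 per s.

0.019 per s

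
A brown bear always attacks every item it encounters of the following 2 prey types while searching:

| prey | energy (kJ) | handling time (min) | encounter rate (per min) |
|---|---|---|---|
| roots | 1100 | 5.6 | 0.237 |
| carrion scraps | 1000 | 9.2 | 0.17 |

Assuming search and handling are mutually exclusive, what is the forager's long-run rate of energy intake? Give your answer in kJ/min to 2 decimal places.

110.69 kJ/min

Energy encountered per unit search time: 0.237×1100 + 0.17×1000 = 430.7 kJ/min.
Handling time per unit search time: 0.237×5.6 + 0.17×9.2 = 2.891.
Rate = 430.7/(1 + 2.891) = 110.7 kJ/min.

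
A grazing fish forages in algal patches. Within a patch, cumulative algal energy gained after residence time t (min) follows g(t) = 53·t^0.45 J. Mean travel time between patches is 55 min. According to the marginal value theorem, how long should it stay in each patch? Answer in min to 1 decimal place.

By the marginal value theorem, leave when the instantaneous gain rate g'(t) equals the habitat-wide average g(t)/(T + t).
g'(t) = 0.45·53·t^-0.55. Setting 0.45·53·t^-0.55 = 53·t^0.45/(55+t) gives 0.45(55+t) = t, so 0.55·t = 0.45×55.
t* = 0.45×55/0.55 = 45 min.

45.0 min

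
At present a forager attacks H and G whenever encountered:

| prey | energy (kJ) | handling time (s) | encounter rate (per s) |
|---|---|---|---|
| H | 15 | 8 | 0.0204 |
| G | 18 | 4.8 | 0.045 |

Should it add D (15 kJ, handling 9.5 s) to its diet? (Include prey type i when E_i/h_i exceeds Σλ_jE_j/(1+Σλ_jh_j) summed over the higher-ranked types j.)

Yes

Current rate: (0.0204×15 + 0.045×18)/(1 + 0.0204×8 + 0.045×4.8) = 0.8092 kJ/s.
Profitability of D: 15/9.5 = 1.579 kJ/s.
1.579 > 0.8092, so adding D raises the average — include it.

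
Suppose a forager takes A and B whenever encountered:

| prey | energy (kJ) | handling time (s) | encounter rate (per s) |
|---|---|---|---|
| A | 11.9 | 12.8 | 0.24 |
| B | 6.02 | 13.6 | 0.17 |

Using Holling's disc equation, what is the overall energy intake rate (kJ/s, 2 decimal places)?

0.61 kJ/s

R = Σλ_iE_i / (1 + Σλ_ih_i)
Numerator: 0.24×11.9 + 0.17×6.02 = 3.879
Denominator: 1 + 0.24×12.8 + 0.17×13.6 = 6.384
R = 3.879/6.384 = 0.6077 kJ/s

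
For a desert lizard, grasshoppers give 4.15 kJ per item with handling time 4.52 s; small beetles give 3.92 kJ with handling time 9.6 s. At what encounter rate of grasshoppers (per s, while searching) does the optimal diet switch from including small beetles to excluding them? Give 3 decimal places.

0.177 per s

At the threshold, the rate on grasshoppers alone equals the profitability of small beetles: λ·4.15/(1 + λ·4.52) = 3.92/9.6 = 0.4083.
Rearranging, λ(4.15 − 0.4083×4.52) = 0.4083, so λ = 0.4083/2.304 = 0.1772 per s.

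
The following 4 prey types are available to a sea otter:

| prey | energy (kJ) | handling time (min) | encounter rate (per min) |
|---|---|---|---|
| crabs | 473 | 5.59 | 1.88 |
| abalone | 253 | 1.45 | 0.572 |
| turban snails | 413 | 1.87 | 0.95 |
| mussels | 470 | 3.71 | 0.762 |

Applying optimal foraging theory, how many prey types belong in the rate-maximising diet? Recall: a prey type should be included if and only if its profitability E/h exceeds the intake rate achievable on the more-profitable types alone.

2

E/h in descending order: turban snails 221, abalone 174, mussels 127, crabs 84.6 kJ/min. The optimal diet is the largest prefix of this list for which every included type satisfies E_i/h_i > R on the types above it.
Rate on top 1: 141.3. abalone: 174 > 141.3 → include.
Rate on top 2: 148.9. mussels: 127 < 148.9 → exclude; stop.
Optimal diet: turban snails, abalone — 2 of 4 types.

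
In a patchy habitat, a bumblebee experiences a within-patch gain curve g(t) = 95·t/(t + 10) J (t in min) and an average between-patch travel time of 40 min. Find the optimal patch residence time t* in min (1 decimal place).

By the marginal value theorem, leave when the instantaneous gain rate g'(t) equals the habitat-wide average g(t)/(T + t).
g'(t) = 95·10/(t + 10)². Setting 95·10/(t+10)² = 95t/[(t+10)(40+t)] gives 10(40+t) = t(t+10), so t² = 10×40 = 400.
t* = √400 = 20 min.

20.0 min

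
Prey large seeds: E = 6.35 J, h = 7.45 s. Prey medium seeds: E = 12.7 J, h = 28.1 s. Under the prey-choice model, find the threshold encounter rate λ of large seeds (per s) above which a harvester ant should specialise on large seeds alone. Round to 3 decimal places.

Drop medium seeds once their profitability E₂/h₂ falls below the rate achievable on large seeds alone: E₂/h₂ = λE₁/(1 + λh₁).
Solve for λ: λE₁h₂ = E₂(1 + λh₁) → λ(E₁h₂ − E₂h₁) = E₂ → λ = E₂/(E₁h₂ − E₂h₁).
λ = 12.7/(6.35×28.1 − 12.7×7.45) = 12.7/83.82 = 0.1515 per s.

0.152 per s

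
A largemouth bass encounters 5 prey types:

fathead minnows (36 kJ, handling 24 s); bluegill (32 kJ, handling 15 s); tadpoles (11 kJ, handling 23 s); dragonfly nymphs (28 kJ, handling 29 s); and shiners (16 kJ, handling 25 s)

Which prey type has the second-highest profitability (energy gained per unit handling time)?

fathead minnows

In descending order of E/h:
bluegill: 32/15 = 2.13 kJ/s
fathead minnows: 36/24 = 1.5 kJ/s
dragonfly nymphs: 28/29 = 0.966 kJ/s
shiners: 16/25 = 0.64 kJ/s
tadpoles: 11/23 = 0.478 kJ/s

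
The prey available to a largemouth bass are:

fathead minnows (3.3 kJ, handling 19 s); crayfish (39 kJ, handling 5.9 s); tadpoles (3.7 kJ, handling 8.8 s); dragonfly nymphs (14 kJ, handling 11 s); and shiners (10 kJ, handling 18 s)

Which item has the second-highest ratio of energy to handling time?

Profitability E/h (kJ/s): fathead minnows = 3.3/19 = 0.174, crayfish = 39/5.9 = 6.61, tadpoles = 3.7/8.8 = 0.42, dragonfly nymphs = 14/11 = 1.27, shiners = 10/18 = 0.556.
Ranked: crayfish > dragonfly nymphs > shiners > tadpoles > fathead minnows.

dragonfly nymphs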